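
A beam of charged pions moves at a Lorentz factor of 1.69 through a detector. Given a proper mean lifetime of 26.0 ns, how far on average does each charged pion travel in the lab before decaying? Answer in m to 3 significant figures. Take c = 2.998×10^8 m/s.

β = √(1 − 1/γ²) = √(1 − 1/1.69²) = 0.80615
Dilated lifetime: Δt = γτ₀ = 1.69 × 26.0 ns = 43.940 ns
d = vΔt = 0.80615c × 43.940 ns = 2.4168×10^8 m/s × 4.3940×10^-8 s = 10.6 m

d ≈ 10.6 m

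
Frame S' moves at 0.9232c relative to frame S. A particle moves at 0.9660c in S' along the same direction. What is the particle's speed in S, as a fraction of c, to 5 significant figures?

u ≈ 0.99862c

Relativistic velocity addition: u = (u' + v)/(1 + u'v/c²)
= (0.9660 + 0.9232)/(1 + 0.9660×0.9232) = 1.8892/1.891811 = 0.99862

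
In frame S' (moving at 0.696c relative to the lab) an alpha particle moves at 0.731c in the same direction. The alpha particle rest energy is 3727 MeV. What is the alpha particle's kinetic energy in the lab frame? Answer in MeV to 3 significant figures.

K ≈ 7750 MeV

u_lab = (0.731 + 0.696)/(1 + 0.731×0.696) = 0.945800
γ = 1/√(1 − 0.945800²) = 3.0793
K = (γ − 1)m₀c² = (3.0793 − 1) × 3727 = 2.0793 × 3727 = 7750 MeV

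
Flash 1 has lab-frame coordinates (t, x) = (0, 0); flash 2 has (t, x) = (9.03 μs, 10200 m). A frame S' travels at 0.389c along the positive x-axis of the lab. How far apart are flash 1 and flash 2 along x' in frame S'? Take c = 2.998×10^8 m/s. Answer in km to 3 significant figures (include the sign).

γ = 1/√(1 − 0.389²) = 1.0855
Δx' = γ(Δx − vΔt) = 1.0855 × (10200 m − 0.389×(2.998×10^8 m/s)×9.03×10^-6 s)
= 1.0855 × (9146.9 m) = 9.93 km

Δx' ≈ 9.93 km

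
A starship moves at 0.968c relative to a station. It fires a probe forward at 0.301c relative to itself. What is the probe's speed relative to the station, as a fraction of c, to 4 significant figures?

Relativistic velocity addition: u = (u' + v)/(1 + u'v/c²)
= (0.301 + 0.968)/(1 + 0.301×0.968) = 1.269/1.29137 = 0.9827

u ≈ 0.9827c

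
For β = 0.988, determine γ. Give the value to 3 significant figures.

γ = 1/√(1 − β²) = 1/√(1 − 0.988²) = 1/√(0.023856) = 6.47

γ ≈ 6.47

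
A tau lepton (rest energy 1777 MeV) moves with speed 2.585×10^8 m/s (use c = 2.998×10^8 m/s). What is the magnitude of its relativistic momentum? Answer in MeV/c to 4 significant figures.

β = v/c = 2.585×10^8 / 2.998×10^8 = 0.862241
γ = 1/√(1 − 0.862241²) = 1.97434
p = γβm₀c = 1.97434 × 0.862241 × 1777 MeV/c = 3025 MeV/c

p ≈ 3025 MeV/c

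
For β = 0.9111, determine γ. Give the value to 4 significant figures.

γ = 1/√(1 − β²) = 1/√(1 − 0.9111²) = 1/√(0.169897) = 2.426

γ ≈ 2.426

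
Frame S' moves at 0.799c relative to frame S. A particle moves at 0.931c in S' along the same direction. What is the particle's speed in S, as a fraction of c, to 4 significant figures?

u ≈ 0.9920c

Relativistic velocity addition: u = (u' + v)/(1 + u'v/c²)
= (0.931 + 0.799)/(1 + 0.931×0.799) = 1.730/1.74387 = 0.9920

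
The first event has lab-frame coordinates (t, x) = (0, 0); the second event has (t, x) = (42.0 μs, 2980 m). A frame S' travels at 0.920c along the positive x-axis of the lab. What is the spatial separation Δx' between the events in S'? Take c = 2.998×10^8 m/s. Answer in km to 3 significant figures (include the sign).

γ = 1/√(1 − 0.920²) = 2.5516
Δx' = γ(Δx − vΔt) = 2.5516 × (2980 m − 0.920×(2.998×10^8 m/s)×42.0×10^-6 s)
= 2.5516 × (-8604.3 m) = -22.0 km

Δx' ≈ -22.0 km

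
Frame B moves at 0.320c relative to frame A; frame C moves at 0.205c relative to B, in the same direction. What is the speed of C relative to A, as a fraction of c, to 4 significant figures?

u ≈ 0.4927c

Compose boost 2: (0.205 + 0.320)/(1 + 0.205×0.320) = 0.5250/1.06560 = 0.4927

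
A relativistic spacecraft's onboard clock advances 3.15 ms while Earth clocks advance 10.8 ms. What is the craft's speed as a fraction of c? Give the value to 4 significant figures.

γ = Δt/τ₀ = 10.8/3.15 = 3.42857
β = √(1 − 1/γ²) = √(1 − 1/3.42857²) = 0.9565

β ≈ 0.9565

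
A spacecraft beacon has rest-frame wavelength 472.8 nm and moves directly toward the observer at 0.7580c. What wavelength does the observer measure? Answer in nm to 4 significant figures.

Relativistic Doppler: λ_obs = λ_src √((1−β)/(1+β))
= 472.8 × √(0.242000/1.75800) = 472.8 × 0.371021 = 175.4 nm

λ_obs ≈ 175.4 nm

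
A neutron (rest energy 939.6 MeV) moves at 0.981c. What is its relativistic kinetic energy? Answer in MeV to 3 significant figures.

γ = 1/√(1 − 0.981²) = 5.1544
K = (γ − 1)m₀c² = (5.1544 − 1) × 939.6 MeV = 4.1544 × 939.6 MeV = 3900 MeV

K ≈ 3900 MeV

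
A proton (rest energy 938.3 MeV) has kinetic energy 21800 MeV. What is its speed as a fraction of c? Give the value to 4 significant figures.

γ = 1 + K/(m₀c²) = 1 + 21800/938.3 = 24.2335
β = √(1 − 1/γ²) = 0.9991

β ≈ 0.9991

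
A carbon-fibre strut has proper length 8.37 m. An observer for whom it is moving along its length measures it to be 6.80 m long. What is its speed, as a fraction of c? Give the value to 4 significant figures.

γ = L₀/L = 8.37/6.80 = 1.23088
β = √(1 − 1/γ²) = 0.5831

β ≈ 0.5831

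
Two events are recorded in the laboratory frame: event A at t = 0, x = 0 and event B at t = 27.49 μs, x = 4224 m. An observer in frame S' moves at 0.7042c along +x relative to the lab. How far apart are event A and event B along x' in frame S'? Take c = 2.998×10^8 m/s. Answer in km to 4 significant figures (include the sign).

γ = 1/√(1 − 0.7042²) = 1.40845
Δx' = γ(Δx − vΔt) = 1.40845 × (4224 m − 0.7042×(2.998×10^8 m/s)×27.49×10^-6 s)
= 1.40845 × (-1579.67 m) = -2.225 km

Δx' ≈ -2.225 km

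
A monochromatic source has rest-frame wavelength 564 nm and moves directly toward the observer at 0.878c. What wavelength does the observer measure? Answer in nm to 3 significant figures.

λ_obs ≈ 144 nm

Relativistic Doppler: λ_obs = λ_src √((1−β)/(1+β))
= 564 × √(0.12200/1.8780) = 564 × 0.25488 = 144 nm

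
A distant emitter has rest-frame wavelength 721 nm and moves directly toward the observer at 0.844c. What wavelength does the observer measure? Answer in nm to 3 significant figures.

Relativistic Doppler: λ_obs = λ_src √((1−β)/(1+β))
= 721 × √(0.15600/1.8440) = 721 × 0.29086 = 210 nm

λ_obs ≈ 210 nm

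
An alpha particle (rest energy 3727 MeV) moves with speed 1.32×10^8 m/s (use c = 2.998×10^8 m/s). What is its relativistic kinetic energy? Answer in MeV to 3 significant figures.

K ≈ 424 MeV

β = v/c = 1.32×10^8 / 2.998×10^8 = 0.44029
γ = 1/√(1 − 0.44029²) = 1.1138
K = (γ − 1)m₀c² = (1.1138 − 1) × 3727 MeV = 0.11377 × 3727 MeV = 424 MeV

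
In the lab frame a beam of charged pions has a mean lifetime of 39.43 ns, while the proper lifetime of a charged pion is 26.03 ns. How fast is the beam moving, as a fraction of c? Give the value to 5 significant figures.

γ = Δt/τ₀ = 39.43/26.03 = 1.514791
β = √(1 − 1/γ²) = √(1 − 1/1.514791²) = 0.75113

β ≈ 0.75113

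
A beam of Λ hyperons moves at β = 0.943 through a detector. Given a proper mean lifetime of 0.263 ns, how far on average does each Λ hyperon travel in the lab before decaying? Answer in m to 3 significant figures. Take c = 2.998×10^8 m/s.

γ = 1/√(1 − 0.943²) = 3.0049
Dilated lifetime: Δt = γτ₀ = 3.0049 × 0.263 ns = 0.79028 ns
d = vΔt = 0.943c × 0.79028 ns = 2.8271×10^8 m/s × 7.9028×10^-10 s = 0.223 m

d ≈ 0.223 m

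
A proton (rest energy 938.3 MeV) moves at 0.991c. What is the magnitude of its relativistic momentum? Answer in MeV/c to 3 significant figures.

γ = 1/√(1 − 0.991²) = 7.4704
p = γβm₀c = 7.4704 × 0.991 × 938.3 MeV/c = 6950 MeV/c

p ≈ 6950 MeV/c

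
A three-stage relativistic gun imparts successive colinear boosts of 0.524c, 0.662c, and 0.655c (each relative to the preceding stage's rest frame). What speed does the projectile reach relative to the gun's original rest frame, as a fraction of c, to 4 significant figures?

Compose boost 2: (0.662 + 0.524)/(1 + 0.662×0.524) = 1.186/1.34689 = 0.880548
Compose boost 3: (0.655 + 0.880548)/(1 + 0.655×0.880548) = 1.53555/1.57676 = 0.9739

u ≈ 0.9739c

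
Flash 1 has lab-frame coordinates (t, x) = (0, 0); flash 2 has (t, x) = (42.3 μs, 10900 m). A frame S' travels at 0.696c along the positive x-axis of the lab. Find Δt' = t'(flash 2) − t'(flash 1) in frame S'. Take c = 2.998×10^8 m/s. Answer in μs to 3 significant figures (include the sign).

γ = 1/√(1 − 0.696²) = 1.3927
Δt' = γ(Δt − vΔx/c²) = 1.3927 × (42.3 μs − 0.696×10900 m / (2.998×10^8 m/s))
= 1.3927 × (16.995 μs) = 23.7 μs

Δt' ≈ 23.7 μs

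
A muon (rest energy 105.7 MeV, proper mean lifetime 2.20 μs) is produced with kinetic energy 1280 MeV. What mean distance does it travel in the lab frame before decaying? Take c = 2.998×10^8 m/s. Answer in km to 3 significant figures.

d ≈ 8.62 km

γ = 1 + K/(m₀c²) = 1 + 1280/105.7 = 13.110
β = √(1 − 1/γ²) = 0.99709
Dilated lifetime: γτ₀ = 13.110 × 2.20 μs = 28.841 μs
d = βc·γτ₀ = 0.99709 × (2.998×10^8 m/s) × 2.8841×10^-5 s = 8.62 km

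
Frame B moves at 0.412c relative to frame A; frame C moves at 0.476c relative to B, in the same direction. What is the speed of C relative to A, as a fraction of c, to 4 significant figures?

u ≈ 0.7424c

Compose boost 2: (0.476 + 0.412)/(1 + 0.476×0.412) = 0.8880/1.19611 = 0.7424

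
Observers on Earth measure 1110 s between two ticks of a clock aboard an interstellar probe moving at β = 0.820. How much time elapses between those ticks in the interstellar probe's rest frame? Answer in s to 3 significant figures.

τ₀ ≈ 635 s

γ = 1/√(1 − 0.820²) = 1.7471
Proper time: τ₀ = Δt/γ = 1110/1.7471 = 635 s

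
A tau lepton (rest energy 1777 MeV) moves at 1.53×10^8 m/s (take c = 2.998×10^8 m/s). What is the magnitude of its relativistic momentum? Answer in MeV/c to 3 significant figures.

p ≈ 1050 MeV/c

β = v/c = 1.53×10^8 / 2.998×10^8 = 0.51034
γ = 1/√(1 − 0.51034²) = 1.1628
p = γβm₀c = 1.1628 × 0.51034 × 1777 MeV/c = 1050 MeV/c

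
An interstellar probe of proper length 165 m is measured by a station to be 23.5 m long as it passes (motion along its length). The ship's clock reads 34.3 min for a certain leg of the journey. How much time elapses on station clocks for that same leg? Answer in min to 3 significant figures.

Length contraction ⇒ γ = L₀/L = 165/23.5 = 7.0213
Time dilation: Δt = γτ₀ = 7.0213 × 34.3 min = 241 min

Δt ≈ 241 min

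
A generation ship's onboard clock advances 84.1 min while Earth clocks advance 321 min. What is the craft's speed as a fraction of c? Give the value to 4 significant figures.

β ≈ 0.9651

γ = Δt/τ₀ = 321/84.1 = 3.81688
β = √(1 − 1/γ²) = √(1 − 1/3.81688²) = 0.9651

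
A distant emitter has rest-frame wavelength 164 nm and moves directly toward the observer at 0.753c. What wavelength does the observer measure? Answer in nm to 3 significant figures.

λ_obs ≈ 61.6 nm

Relativistic Doppler: λ_obs = λ_src √((1−β)/(1+β))
= 164 × √(0.24700/1.7530) = 164 × 0.37537 = 61.6 nm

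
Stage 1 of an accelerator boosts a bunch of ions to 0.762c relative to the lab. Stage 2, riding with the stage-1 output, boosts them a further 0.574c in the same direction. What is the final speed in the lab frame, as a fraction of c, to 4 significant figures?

u ≈ 0.9295c

Compose boost 2: (0.574 + 0.762)/(1 + 0.574×0.762) = 1.336/1.43739 = 0.9295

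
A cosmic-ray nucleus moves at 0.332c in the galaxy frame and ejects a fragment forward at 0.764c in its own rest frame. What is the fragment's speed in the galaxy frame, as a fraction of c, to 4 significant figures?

u ≈ 0.8742c

Compose boost 2: (0.764 + 0.332)/(1 + 0.764×0.332) = 1.096/1.25365 = 0.8742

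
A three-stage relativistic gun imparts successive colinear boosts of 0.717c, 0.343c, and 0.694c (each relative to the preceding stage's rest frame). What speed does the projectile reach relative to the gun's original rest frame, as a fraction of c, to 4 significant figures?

Compose boost 2: (0.343 + 0.717)/(1 + 0.343×0.717) = 1.060/1.24593 = 0.850769
Compose boost 3: (0.694 + 0.850769)/(1 + 0.694×0.850769) = 1.54477/1.59043 = 0.9713

u ≈ 0.9713c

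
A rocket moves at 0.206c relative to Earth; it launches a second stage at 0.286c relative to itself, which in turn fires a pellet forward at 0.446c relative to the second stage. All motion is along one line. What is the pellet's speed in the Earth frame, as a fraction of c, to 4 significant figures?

u ≈ 0.7543c

Compose boost 2: (0.286 + 0.206)/(1 + 0.286×0.206) = 0.4920/1.05892 = 0.464626
Compose boost 3: (0.446 + 0.464626)/(1 + 0.446×0.464626) = 0.910626/1.20722 = 0.7543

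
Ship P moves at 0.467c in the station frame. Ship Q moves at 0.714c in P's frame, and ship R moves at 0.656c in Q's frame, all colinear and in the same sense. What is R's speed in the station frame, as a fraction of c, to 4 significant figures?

Compose boost 2: (0.714 + 0.467)/(1 + 0.714×0.467) = 1.181/1.33344 = 0.885680
Compose boost 3: (0.656 + 0.885680)/(1 + 0.656×0.885680) = 1.54168/1.58101 = 0.9751

u ≈ 0.9751c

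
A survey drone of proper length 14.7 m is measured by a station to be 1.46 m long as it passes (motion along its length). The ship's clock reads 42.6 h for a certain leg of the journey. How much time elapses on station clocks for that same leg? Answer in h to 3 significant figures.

Length contraction ⇒ γ = L₀/L = 14.7/1.46 = 10.068
Time dilation: Δt = γτ₀ = 10.068 × 42.6 h = 429 h

Δt ≈ 429 h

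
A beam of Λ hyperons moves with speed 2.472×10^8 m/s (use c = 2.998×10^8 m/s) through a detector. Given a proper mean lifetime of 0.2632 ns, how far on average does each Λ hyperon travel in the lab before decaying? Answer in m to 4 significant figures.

d ≈ 0.1150 m

β = v/c = 2.472×10^8 / 2.998×10^8 = 0.824550
γ = 1/√(1 − 0.824550²) = 1.76744
Dilated lifetime: Δt = γτ₀ = 1.76744 × 0.2632 ns = 0.465191 ns
d = vΔt = 0.824550c × 0.465191 ns = 2.47200×10^8 m/s × 4.65191×10^-10 s = 0.1150 m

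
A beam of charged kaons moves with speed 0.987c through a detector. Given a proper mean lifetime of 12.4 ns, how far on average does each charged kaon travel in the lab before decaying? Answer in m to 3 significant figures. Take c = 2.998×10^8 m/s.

d ≈ 22.8 m

γ = 1/√(1 − 0.987²) = 6.2220
Dilated lifetime: Δt = γτ₀ = 6.2220 × 12.4 ns = 77.153 ns
d = vΔt = 0.987c × 77.153 ns = 2.9590×10^8 m/s × 7.7153×10^-8 s = 22.8 m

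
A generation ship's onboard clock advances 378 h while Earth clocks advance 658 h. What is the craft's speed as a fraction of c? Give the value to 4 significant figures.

β ≈ 0.8185

γ = Δt/τ₀ = 658/378 = 1.74074
β = √(1 − 1/γ²) = √(1 − 1/1.74074²) = 0.8185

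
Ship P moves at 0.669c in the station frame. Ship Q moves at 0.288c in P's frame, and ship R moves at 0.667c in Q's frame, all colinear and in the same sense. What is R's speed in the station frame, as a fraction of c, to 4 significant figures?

Compose boost 2: (0.288 + 0.669)/(1 + 0.288×0.669) = 0.9570/1.19267 = 0.802400
Compose boost 3: (0.667 + 0.802400)/(1 + 0.667×0.802400) = 1.46940/1.53520 = 0.9571

u ≈ 0.9571c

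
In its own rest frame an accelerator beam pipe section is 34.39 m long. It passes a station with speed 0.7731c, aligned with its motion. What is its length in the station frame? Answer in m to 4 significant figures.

γ = 1/√(1 − 0.7731²) = 1.57658
Length contraction: L = L₀/γ = 34.39/1.57658 = 21.81 m

L ≈ 21.81 m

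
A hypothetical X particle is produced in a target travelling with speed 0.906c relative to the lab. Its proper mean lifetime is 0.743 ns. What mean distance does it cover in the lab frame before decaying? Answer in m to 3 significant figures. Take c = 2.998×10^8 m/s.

γ = 1/√(1 − 0.906²) = 2.3625
Dilated lifetime: Δt = γτ₀ = 2.3625 × 0.743 ns = 1.7553 ns
d = vΔt = 0.906c × 1.7553 ns = 2.7162×10^8 m/s × 1.7553×10^-9 s = 0.477 m

d ≈ 0.477 m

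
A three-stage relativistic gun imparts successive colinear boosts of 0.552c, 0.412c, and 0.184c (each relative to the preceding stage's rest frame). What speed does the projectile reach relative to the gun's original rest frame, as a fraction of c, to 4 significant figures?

Compose boost 2: (0.412 + 0.552)/(1 + 0.412×0.552) = 0.9640/1.22742 = 0.785385
Compose boost 3: (0.184 + 0.785385)/(1 + 0.184×0.785385) = 0.969385/1.14451 = 0.8470

u ≈ 0.8470c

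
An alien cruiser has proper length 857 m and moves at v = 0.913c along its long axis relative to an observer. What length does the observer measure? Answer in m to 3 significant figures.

γ = 1/√(1 − 0.913²) = 2.4512
Length contraction: L = L₀/γ = 857/2.4512 = 350 m

L ≈ 350 m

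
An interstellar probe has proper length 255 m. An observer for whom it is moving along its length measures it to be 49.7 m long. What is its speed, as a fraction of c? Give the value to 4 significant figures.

γ = L₀/L = 255/49.7 = 5.13078
β = √(1 − 1/γ²) = 0.9808

β ≈ 0.9808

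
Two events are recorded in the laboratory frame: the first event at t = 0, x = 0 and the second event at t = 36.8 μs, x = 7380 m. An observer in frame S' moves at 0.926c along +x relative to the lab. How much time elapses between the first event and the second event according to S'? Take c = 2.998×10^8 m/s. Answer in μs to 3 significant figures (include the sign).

γ = 1/√(1 − 0.926²) = 2.6488
Δt' = γ(Δt − vΔx/c²) = 2.6488 × (36.8 μs − 0.926×7380 m / (2.998×10^8 m/s))
= 2.6488 × (14.005 μs) = 37.1 μs

Δt' ≈ 37.1 μs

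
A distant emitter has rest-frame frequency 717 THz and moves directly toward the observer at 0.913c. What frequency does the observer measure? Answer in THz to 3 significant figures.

f_obs ≈ 3360 THz

Relativistic Doppler: f_obs = f_src √((1+β)/(1−β))
= 717 × √(1.9130/0.087000) = 717 × 4.6892 = 3360 THz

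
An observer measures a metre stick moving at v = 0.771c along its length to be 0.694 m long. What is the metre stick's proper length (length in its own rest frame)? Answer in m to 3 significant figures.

L₀ ≈ 1.09 m

γ = 1/√(1 − 0.771²) = 1.5703
L₀ = γL = 1.5703 × 0.694 = 1.09 m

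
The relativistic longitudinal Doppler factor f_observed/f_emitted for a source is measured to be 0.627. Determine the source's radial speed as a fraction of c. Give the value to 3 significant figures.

f_obs/f_src = √((1−β)/(1+β)) = 0.627  ⇒  (1−β)/(1+β) = 0.39313
β = |1 − D²|/(1 + D²) = |1 − 0.39313|/(1 + 0.39313) = 0.436

β ≈ 0.436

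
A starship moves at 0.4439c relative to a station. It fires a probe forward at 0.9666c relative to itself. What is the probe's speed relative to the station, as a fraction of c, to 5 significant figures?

u ≈ 0.98700c

Relativistic velocity addition: u = (u' + v)/(1 + u'v/c²)
= (0.9666 + 0.4439)/(1 + 0.9666×0.4439) = 1.4105/1.429074 = 0.98700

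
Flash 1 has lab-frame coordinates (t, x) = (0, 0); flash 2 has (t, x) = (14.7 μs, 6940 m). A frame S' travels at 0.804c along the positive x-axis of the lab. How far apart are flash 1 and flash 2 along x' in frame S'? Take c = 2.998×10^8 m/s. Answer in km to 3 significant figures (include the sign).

Δx' ≈ 5.71 km

γ = 1/√(1 − 0.804²) = 1.6817
Δx' = γ(Δx − vΔt) = 1.6817 × (6940 m − 0.804×(2.998×10^8 m/s)×14.7×10^-6 s)
= 1.6817 × (3396.7 m) = 5.71 km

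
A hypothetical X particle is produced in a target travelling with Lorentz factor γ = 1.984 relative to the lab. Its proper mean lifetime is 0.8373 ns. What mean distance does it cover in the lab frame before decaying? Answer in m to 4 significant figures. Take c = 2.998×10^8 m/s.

d ≈ 0.4301 m

β = √(1 − 1/γ²) = √(1 − 1/1.984²) = 0.863685
Dilated lifetime: Δt = γτ₀ = 1.984 × 0.8373 ns = 1.66120 ns
d = vΔt = 0.863685c × 1.66120 ns = 2.58933×10^8 m/s × 1.66120×10^-9 s = 0.4301 m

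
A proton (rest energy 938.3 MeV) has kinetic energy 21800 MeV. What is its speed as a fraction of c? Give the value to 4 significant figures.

γ = 1 + K/(m₀c²) = 1 + 21800/938.3 = 24.2335
β = √(1 − 1/γ²) = 0.9991

β ≈ 0.9991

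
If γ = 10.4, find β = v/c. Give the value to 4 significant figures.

β = √(1 − 1/γ²) = √(1 − 1/10.4²) = √(0.990754) = 0.9954

β ≈ 0.9954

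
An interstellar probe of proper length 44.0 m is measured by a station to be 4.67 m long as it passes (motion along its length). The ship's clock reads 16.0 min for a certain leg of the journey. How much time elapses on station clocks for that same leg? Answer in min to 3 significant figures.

Δt ≈ 151 min

Length contraction ⇒ γ = L₀/L = 44.0/4.67 = 9.4218
Time dilation: Δt = γτ₀ = 9.4218 × 16.0 min = 151 min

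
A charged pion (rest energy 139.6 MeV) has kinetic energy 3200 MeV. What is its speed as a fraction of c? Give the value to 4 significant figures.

β ≈ 0.9991

γ = 1 + K/(m₀c²) = 1 + 3200/139.6 = 23.9226
β = √(1 − 1/γ²) = 0.9991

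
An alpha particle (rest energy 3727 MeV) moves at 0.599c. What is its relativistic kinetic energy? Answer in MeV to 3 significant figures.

K ≈ 927 MeV

γ = 1/√(1 − 0.599²) = 1.2488
K = (γ − 1)m₀c² = (1.2488 − 1) × 3727 MeV = 0.24883 × 3727 MeV = 927 MeV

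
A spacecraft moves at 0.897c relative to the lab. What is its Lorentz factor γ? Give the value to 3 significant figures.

γ = 1/√(1 − β²) = 1/√(1 − 0.897²) = 1/√(0.19539) = 2.26

γ ≈ 2.26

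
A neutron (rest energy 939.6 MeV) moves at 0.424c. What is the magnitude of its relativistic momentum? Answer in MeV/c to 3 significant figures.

p ≈ 440 MeV/c

γ = 1/√(1 − 0.424²) = 1.1042
p = γβm₀c = 1.1042 × 0.424 × 939.6 MeV/c = 440 MeV/c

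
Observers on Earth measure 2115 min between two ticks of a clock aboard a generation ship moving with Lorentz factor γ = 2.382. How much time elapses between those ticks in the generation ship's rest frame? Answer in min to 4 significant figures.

τ₀ ≈ 887.9 min

γ = 2.382 (given)
Proper time: τ₀ = Δt/γ = 2115/2.382 = 887.9 min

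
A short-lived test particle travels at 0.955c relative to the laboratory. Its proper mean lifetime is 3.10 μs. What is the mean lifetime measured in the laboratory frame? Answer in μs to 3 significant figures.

Δt ≈ 10.5 μs

γ = 1/√(1 − 0.955²) = 3.3715
Time dilation: Δt = γτ₀ = 3.3715 × 3.10 μs = 10.5 μs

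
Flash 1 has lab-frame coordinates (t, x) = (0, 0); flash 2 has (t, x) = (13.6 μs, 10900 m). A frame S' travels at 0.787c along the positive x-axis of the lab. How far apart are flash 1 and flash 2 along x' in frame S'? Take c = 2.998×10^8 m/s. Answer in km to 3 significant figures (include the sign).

Δx' ≈ 12.5 km

γ = 1/√(1 − 0.787²) = 1.6209
Δx' = γ(Δx − vΔt) = 1.6209 × (10900 m − 0.787×(2.998×10^8 m/s)×13.6×10^-6 s)
= 1.6209 × (7691.2 m) = 12.5 km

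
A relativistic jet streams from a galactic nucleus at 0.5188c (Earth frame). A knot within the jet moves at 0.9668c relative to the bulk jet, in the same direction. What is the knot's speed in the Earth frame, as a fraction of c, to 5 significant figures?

u ≈ 0.98936c

Relativistic velocity addition: u = (u' + v)/(1 + u'v/c²)
= (0.9668 + 0.5188)/(1 + 0.9668×0.5188) = 1.4856/1.501576 = 0.98936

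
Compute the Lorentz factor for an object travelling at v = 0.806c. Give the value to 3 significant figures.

γ ≈ 1.69

γ = 1/√(1 − β²) = 1/√(1 − 0.806²) = 1/√(0.35036) = 1.69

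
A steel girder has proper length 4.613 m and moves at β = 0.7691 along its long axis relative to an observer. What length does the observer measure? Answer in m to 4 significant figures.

L ≈ 2.948 m

γ = 1/√(1 − 0.7691²) = 1.56463
Length contraction: L = L₀/γ = 4.613/1.56463 = 2.948 m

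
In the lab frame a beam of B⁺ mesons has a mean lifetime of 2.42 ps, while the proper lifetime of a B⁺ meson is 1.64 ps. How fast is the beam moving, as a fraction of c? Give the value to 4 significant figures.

β ≈ 0.7354

γ = Δt/τ₀ = 2.42/1.64 = 1.47561
β = √(1 − 1/γ²) = √(1 − 1/1.47561²) = 0.7354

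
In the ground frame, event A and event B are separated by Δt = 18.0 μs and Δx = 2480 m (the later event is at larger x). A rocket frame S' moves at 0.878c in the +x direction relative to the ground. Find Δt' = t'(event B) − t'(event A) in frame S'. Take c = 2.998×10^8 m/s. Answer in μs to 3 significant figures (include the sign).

γ = 1/√(1 − 0.878²) = 2.0892
Δt' = γ(Δt − vΔx/c²) = 2.0892 × (18.0 μs − 0.878×2480 m / (2.998×10^8 m/s))
= 2.0892 × (10.737 μs) = 22.4 μs

Δt' ≈ 22.4 μs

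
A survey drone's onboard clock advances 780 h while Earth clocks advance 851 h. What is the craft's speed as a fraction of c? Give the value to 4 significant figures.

β ≈ 0.3999

γ = Δt/τ₀ = 851/780 = 1.09103
β = √(1 − 1/γ²) = √(1 − 1/1.09103²) = 0.3999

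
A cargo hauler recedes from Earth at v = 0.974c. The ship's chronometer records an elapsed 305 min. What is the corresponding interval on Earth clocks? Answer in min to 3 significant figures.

γ = 1/√(1 − 0.974²) = 4.4141
Time dilation: Δt = γτ₀ = 4.4141 × 305 min = 1350 min

Δt ≈ 1350 min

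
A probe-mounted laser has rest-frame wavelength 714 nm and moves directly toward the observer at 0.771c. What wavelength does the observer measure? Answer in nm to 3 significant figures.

Relativistic Doppler: λ_obs = λ_src √((1−β)/(1+β))
= 714 × √(0.22900/1.7710) = 714 × 0.35959 = 257 nm

λ_obs ≈ 257 nm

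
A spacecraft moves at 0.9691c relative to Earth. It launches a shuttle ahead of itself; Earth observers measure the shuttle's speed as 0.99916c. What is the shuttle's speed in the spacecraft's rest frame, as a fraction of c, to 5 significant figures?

u' ≈ 0.94785c

Inverse velocity addition: u' = (u − v)/(1 − uv/c²)
= (0.99916 − 0.9691)/(1 − 0.99916×0.9691) = 0.030060/0.03171404 = 0.94785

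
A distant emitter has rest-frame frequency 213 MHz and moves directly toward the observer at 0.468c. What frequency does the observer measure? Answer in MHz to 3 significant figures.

Relativistic Doppler: f_obs = f_src √((1+β)/(1−β))
= 213 × √(1.4680/0.53200) = 213 × 1.6611 = 354 MHz

f_obs ≈ 354 MHz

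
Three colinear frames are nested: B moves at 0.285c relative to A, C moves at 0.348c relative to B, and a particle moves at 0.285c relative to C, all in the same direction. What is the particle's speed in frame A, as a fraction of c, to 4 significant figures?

u ≈ 0.7395c

Compose boost 2: (0.348 + 0.285)/(1 + 0.348×0.285) = 0.6330/1.09918 = 0.575884
Compose boost 3: (0.285 + 0.575884)/(1 + 0.285×0.575884) = 0.860884/1.16413 = 0.7395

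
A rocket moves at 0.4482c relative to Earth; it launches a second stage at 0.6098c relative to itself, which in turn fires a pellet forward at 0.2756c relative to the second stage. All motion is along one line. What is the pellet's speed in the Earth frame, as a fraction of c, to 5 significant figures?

u ≈ 0.90033c

Compose boost 2: (0.6098 + 0.4482)/(1 + 0.6098×0.4482) = 1.0580/1.273312 = 0.8309037
Compose boost 3: (0.2756 + 0.8309037)/(1 + 0.2756×0.8309037) = 1.106504/1.228997 = 0.90033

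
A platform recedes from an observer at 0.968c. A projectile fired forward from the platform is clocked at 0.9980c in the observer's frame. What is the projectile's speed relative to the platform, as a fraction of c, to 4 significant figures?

Inverse velocity addition: u' = (u − v)/(1 − uv/c²)
= (0.9980 − 0.968)/(1 − 0.9980×0.968) = 0.03000/0.0339360 = 0.8840

u' ≈ 0.8840c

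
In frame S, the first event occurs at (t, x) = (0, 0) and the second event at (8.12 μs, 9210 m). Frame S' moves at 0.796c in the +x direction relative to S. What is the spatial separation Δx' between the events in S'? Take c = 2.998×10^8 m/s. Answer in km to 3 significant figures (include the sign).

Δx' ≈ 12.0 km

γ = 1/√(1 − 0.796²) = 1.6521
Δx' = γ(Δx − vΔt) = 1.6521 × (9210 m − 0.796×(2.998×10^8 m/s)×8.12×10^-6 s)
= 1.6521 × (7272.2 m) = 12.0 km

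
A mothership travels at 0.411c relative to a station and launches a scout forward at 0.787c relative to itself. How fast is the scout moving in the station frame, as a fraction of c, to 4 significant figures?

u ≈ 0.9052c

Compose boost 2: (0.787 + 0.411)/(1 + 0.787×0.411) = 1.198/1.32346 = 0.9052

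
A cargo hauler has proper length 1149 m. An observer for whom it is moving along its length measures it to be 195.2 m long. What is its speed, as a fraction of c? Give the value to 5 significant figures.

β ≈ 0.98546

γ = L₀/L = 1149/195.2 = 5.886270
β = √(1 − 1/γ²) = 0.98546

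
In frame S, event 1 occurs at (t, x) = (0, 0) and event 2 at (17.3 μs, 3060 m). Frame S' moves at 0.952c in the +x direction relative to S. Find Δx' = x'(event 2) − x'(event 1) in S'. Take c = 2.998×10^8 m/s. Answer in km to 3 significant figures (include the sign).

Δx' ≈ -6.13 km

γ = 1/√(1 − 0.952²) = 3.2669
Δx' = γ(Δx − vΔt) = 3.2669 × (3060 m − 0.952×(2.998×10^8 m/s)×17.3×10^-6 s)
= 3.2669 × (-1877.6 m) = -6.13 km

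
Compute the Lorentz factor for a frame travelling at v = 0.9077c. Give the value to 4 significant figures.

γ ≈ 2.383

γ = 1/√(1 − β²) = 1/√(1 − 0.9077²) = 1/√(0.176081) = 2.383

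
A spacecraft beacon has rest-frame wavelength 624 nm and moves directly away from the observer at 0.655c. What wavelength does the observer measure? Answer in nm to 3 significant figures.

λ_obs ≈ 1370 nm

Relativistic Doppler: λ_obs = λ_src √((1+β)/(1−β))
= 624 × √(1.6550/0.34500) = 624 × 2.1902 = 1370 nm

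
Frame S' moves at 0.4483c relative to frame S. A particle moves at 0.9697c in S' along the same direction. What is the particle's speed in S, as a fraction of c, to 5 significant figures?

u ≈ 0.98835c

Relativistic velocity addition: u = (u' + v)/(1 + u'v/c²)
= (0.9697 + 0.4483)/(1 + 0.9697×0.4483) = 1.4180/1.434717 = 0.98835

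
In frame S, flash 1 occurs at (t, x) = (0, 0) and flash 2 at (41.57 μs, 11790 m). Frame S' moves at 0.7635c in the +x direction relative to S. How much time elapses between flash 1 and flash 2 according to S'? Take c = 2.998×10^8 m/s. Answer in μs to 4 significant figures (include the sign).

Δt' ≈ 17.88 μs

γ = 1/√(1 − 0.7635²) = 1.54845
Δt' = γ(Δt − vΔx/c²) = 1.54845 × (41.57 μs − 0.7635×11790 m / (2.998×10^8 m/s))
= 1.54845 × (11.5444 μs) = 17.88 μs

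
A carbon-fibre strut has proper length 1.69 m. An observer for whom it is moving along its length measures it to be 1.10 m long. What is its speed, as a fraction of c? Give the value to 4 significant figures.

β ≈ 0.7592

γ = L₀/L = 1.69/1.10 = 1.53636
β = √(1 − 1/γ²) = 0.7592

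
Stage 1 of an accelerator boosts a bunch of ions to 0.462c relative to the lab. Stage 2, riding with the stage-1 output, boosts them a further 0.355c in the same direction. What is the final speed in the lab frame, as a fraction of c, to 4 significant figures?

u ≈ 0.7019c

Compose boost 2: (0.355 + 0.462)/(1 + 0.355×0.462) = 0.8170/1.16401 = 0.7019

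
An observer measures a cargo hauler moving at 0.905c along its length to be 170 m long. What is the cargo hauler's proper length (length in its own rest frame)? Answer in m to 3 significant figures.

L₀ ≈ 400 m

γ = 1/√(1 − 0.905²) = 2.3507
L₀ = γL = 2.3507 × 170 = 400 m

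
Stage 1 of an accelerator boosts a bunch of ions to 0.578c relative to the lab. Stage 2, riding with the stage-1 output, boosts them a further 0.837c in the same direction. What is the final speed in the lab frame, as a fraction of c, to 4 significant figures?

u ≈ 0.9536c

Compose boost 2: (0.837 + 0.578)/(1 + 0.837×0.578) = 1.415/1.48379 = 0.9536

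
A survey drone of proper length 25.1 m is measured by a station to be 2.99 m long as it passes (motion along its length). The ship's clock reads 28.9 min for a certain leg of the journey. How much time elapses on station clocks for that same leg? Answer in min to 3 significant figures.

Length contraction ⇒ γ = L₀/L = 25.1/2.99 = 8.3946
Time dilation: Δt = γτ₀ = 8.3946 × 28.9 min = 243 min

Δt ≈ 243 min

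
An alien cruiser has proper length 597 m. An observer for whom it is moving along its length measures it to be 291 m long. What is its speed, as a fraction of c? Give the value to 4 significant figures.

γ = L₀/L = 597/291 = 2.05155
β = √(1 − 1/γ²) = 0.8732

β ≈ 0.8732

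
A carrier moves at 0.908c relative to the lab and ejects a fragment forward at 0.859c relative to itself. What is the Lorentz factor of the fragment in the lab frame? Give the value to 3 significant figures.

u_lab = (0.859 + 0.908)/(1 + 0.859×0.908) = 1.767/1.77997 = 0.992712
γ = 1/√(1 − 0.992712²) = 8.30

γ ≈ 8.30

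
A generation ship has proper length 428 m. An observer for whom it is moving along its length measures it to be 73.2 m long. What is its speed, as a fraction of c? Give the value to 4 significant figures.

γ = L₀/L = 428/73.2 = 5.84699
β = √(1 − 1/γ²) = 0.9853

β ≈ 0.9853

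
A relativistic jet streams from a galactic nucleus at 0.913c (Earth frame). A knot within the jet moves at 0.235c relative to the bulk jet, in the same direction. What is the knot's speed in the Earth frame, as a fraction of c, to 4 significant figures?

Relativistic velocity addition: u = (u' + v)/(1 + u'v/c²)
= (0.235 + 0.913)/(1 + 0.235×0.913) = 1.148/1.21456 = 0.9452

u ≈ 0.9452c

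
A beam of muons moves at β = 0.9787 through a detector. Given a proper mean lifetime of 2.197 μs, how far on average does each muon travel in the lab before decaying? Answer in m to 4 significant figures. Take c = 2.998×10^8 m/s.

d ≈ 3140 m

γ = 1/√(1 − 0.9787²) = 4.87102
Dilated lifetime: Δt = γτ₀ = 4.87102 × 2.197 μs = 10.7016 μs
d = vΔt = 0.9787c × 10.7016 μs = 2.93414×10^8 m/s × 1.07016×10^-5 s = 3140 m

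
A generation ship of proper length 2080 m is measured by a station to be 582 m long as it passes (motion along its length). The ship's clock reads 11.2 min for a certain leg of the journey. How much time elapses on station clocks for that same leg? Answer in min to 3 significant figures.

Length contraction ⇒ γ = L₀/L = 2080/582 = 3.5739
Time dilation: Δt = γτ₀ = 3.5739 × 11.2 min = 40.0 min

Δt ≈ 40.0 min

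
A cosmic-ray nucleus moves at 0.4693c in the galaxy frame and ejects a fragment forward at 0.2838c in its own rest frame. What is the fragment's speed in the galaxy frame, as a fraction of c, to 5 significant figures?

u ≈ 0.66459c

Compose boost 2: (0.2838 + 0.4693)/(1 + 0.2838×0.4693) = 0.75310/1.133187 = 0.66459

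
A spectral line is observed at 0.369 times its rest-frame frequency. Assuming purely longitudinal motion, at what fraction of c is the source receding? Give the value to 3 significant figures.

f_obs/f_src = √((1−β)/(1+β)) = 0.369  ⇒  (1−β)/(1+β) = 0.13616
β = |1 − D²|/(1 + D²) = |1 − 0.13616|/(1 + 0.13616) = 0.760

β ≈ 0.760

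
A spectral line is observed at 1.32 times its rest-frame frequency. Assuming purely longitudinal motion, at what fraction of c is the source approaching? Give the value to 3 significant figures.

β ≈ 0.271

f_obs/f_src = √((1+β)/(1−β)) = 1.32  ⇒  (1+β)/(1−β) = 1.7424
β = |1 − D²|/(1 + D²) = |1 − 1.7424|/(1 + 1.7424) = 0.271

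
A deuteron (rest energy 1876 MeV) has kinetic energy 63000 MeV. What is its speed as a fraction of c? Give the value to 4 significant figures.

γ = 1 + K/(m₀c²) = 1 + 63000/1876 = 34.5821
β = √(1 − 1/γ²) = 0.9996

β ≈ 0.9996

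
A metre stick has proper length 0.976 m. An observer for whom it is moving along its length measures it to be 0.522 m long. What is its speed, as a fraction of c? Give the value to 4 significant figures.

γ = L₀/L = 0.976/0.522 = 1.86973
β = √(1 − 1/γ²) = 0.8450

β ≈ 0.8450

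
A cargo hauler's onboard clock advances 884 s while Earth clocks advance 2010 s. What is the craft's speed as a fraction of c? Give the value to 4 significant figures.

γ = Δt/τ₀ = 2010/884 = 2.27376
β = √(1 − 1/γ²) = √(1 − 1/2.27376²) = 0.8981

β ≈ 0.8981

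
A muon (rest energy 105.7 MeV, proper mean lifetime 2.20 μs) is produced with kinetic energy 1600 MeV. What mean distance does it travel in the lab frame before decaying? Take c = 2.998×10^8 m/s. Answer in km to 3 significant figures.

γ = 1 + K/(m₀c²) = 1 + 1600/105.7 = 16.137
β = √(1 − 1/γ²) = 0.99808
Dilated lifetime: γτ₀ = 16.137 × 2.20 μs = 35.502 μs
d = βc·γτ₀ = 0.99808 × (2.998×10^8 m/s) × 3.5502×10^-5 s = 10.6 km

d ≈ 10.6 km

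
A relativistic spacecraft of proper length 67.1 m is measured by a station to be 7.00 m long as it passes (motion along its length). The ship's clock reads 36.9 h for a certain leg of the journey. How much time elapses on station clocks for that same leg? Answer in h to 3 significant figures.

Δt ≈ 354 h

Length contraction ⇒ γ = L₀/L = 67.1/7.00 = 9.5857
Time dilation: Δt = γτ₀ = 9.5857 × 36.9 h = 354 h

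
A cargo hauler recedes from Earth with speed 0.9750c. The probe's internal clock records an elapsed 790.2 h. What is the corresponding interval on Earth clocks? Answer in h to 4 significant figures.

γ = 1/√(1 − 0.9750²) = 4.50035
Time dilation: Δt = γτ₀ = 4.50035 × 790.2 h = 3556 h

Δt ≈ 3556 h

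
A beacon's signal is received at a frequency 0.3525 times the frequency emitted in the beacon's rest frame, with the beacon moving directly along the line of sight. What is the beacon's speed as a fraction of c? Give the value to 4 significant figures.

f_obs/f_src = √((1−β)/(1+β)) = 0.3525  ⇒  (1−β)/(1+β) = 0.124256
β = |1 − D²|/(1 + D²) = |1 − 0.124256|/(1 + 0.124256) = 0.7790

β ≈ 0.7790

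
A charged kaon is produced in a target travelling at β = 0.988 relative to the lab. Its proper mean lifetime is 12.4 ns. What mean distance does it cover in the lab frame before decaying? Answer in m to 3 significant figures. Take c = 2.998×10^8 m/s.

γ = 1/√(1 − 0.988²) = 6.4744
Dilated lifetime: Δt = γτ₀ = 6.4744 × 12.4 ns = 80.283 ns
d = vΔt = 0.988c × 80.283 ns = 2.9620×10^8 m/s × 8.0283×10^-8 s = 23.8 m

d ≈ 23.8 m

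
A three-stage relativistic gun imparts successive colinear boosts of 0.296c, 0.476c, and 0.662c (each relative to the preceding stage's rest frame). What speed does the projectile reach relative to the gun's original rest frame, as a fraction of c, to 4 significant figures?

u ≈ 0.9245c

Compose boost 2: (0.476 + 0.296)/(1 + 0.476×0.296) = 0.7720/1.14090 = 0.676661
Compose boost 3: (0.662 + 0.676661)/(1 + 0.662×0.676661) = 1.33866/1.44795 = 0.9245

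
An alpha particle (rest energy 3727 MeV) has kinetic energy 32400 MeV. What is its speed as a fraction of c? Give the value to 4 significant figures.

β ≈ 0.9947

γ = 1 + K/(m₀c²) = 1 + 32400/3727 = 9.69332
β = √(1 − 1/γ²) = 0.9947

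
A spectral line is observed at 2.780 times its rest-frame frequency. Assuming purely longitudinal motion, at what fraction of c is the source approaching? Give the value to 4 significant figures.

f_obs/f_src = √((1+β)/(1−β)) = 2.780  ⇒  (1+β)/(1−β) = 7.72840
β = |1 − D²|/(1 + D²) = |1 − 7.72840|/(1 + 7.72840) = 0.7709

β ≈ 0.7709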